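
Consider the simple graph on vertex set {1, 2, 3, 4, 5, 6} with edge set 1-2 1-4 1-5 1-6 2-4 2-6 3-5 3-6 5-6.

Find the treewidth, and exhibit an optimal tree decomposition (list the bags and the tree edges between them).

The largest bag has 3 vertices, giving width 2; this decomposition certifies tw(G) ≤ 2. On the other hand G contains the 3-clique {1, 2, 4}. A clique must lie in a single bag of any decomposition, so no decomposition can have width below 2. Hence tw(G) = 2 exactly.

Treewidth 2.
One optimal decomposition is:
Bags: B1 = {1, 2, 6}  B2 = {1, 5, 6}  B3 = {1, 2, 4}  B4 = {3, 5, 6}
Tree: B1–B2, B1–B3, B2–B4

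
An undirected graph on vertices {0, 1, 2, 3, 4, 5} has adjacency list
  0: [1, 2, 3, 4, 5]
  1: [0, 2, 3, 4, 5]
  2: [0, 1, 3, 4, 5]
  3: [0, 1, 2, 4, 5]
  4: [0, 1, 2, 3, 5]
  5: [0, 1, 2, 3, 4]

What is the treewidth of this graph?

5

A width-5 tree decomposition is:
Bags: B1 = {0, 1, 2, 3, 4, 5}
Tree: (single bag)
A single bag containing all 6 vertices is trivially a valid decomposition of width 5. Conversely, {0, 1, 2, 3, 4, 5} is a clique of size 6, and the vertices of any clique must share a bag in every tree decomposition; so some bag has ≥ 6 vertices and tw(G) ≥ 5. Therefore the treewidth is 5.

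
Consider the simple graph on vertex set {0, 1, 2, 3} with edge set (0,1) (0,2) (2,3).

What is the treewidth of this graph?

1

A width-1 tree decomposition is:
Bags: B1 = {2, 3}  B2 = {0, 2}  B3 = {0, 1}
Tree: B1–B2, B2–B3
Every bag has size at most 2, so the width is 2 − 1 = 1 and tw(G) ≤ 1. G has an edge, so its treewidth is at least 1. Hence tw(G) = 1 exactly.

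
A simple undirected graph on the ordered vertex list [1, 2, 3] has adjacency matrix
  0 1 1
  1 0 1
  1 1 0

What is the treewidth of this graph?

2

A width-2 tree decomposition is:
Bags: B1 = {1, 2, 3}
Tree: (single bag)
A single bag containing all 3 vertices is trivially a valid decomposition of width 2. On the other hand G contains the 3-clique {1, 2, 3}. A clique must lie in a single bag of any decomposition, so no decomposition can have width below 2. Therefore the treewidth is 2.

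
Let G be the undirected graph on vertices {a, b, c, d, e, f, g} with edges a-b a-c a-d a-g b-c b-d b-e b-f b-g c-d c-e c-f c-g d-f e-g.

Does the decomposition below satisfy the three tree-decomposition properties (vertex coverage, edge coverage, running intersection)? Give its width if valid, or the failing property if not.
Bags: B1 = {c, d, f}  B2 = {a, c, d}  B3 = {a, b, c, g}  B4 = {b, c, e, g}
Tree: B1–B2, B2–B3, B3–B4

A tree decomposition must satisfy three properties: every vertex lies in some bag; for every edge, both endpoints lie together in some bag; and for every vertex, the bags containing it form a connected subtree. Here edge (b,d) lies in no bag, so the decomposition is invalid.

No — edge (b,d) lies in no bag.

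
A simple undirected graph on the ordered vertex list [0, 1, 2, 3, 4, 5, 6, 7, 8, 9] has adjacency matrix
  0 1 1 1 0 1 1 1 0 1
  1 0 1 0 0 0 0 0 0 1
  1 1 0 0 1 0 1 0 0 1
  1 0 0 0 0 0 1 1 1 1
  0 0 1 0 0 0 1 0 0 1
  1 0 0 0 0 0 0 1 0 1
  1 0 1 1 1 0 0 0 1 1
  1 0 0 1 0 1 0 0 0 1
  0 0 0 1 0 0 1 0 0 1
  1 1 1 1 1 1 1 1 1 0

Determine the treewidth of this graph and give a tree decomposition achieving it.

Treewidth 3.
One optimal decomposition is:
Bags: B1 = {0, 3, 6, 9}  B2 = {0, 2, 6, 9}  B3 = {2, 4, 6, 9}  B4 = {0, 3, 7, 9}  B5 = {0, 5, 7, 9}  B6 = {0, 1, 2, 9}  B7 = {3, 6, 8, 9}
Tree: B1–B2, B2–B3, B1–B4, B4–B5, B2–B6, B1–B7

Each bag holds 4 vertices, so the decomposition has width 3, which upper-bounds the treewidth. Conversely, {0, 1, 2, 9} is a clique of size 4, and the vertices of any clique must share a bag in every tree decomposition; so some bag has ≥ 4 vertices and tw(G) ≥ 3. The upper and lower bounds meet at 3, so that is the treewidth.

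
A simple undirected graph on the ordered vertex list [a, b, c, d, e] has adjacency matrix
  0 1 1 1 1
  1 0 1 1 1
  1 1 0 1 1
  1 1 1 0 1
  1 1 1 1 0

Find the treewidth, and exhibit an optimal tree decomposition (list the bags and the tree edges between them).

A single bag containing all 5 vertices is trivially a valid decomposition of width 4. On the other hand G contains the 5-clique {a, b, c, d, e}. A clique must lie in a single bag of any decomposition, so no decomposition can have width below 4. The upper and lower bounds meet at 4, so that is the treewidth.

Treewidth 4.
One such decomposition:
Bags: B1 = {a, b, c, d, e}
Tree: (single bag)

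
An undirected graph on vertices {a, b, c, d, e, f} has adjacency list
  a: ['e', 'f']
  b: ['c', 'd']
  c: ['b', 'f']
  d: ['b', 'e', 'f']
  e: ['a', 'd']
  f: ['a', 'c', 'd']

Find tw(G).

A width-2 tree decomposition is:
Bags: B1 = {a, e, f}  B2 = {d, e, f}  B3 = {c, d, f}  B4 = {b, c, d}
Tree: B1–B2, B2–B3, B3–B4
The largest bag has 3 vertices, giving width 2; this decomposition certifies tw(G) ≤ 2. Since a–e–d–f–a is a cycle in G, G is not acyclic. Forests are exactly the graphs of treewidth ≤ 1, so tw(G) ≥ 2. Combining the bounds, tw(G) = 2.

2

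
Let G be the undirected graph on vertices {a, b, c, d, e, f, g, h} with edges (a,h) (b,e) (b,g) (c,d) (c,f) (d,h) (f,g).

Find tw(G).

1

A width-1 tree decomposition is:
Bags: B1 = {a, h}  B2 = {d, h}  B3 = {c, d}  B4 = {c, f}  B5 = {f, g}  B6 = {b, g}  B7 = {b, e}
Tree: B1–B2, B2–B3, B3–B4, B4–B5, B5–B6, B6–B7
Each bag holds 2 vertices, so the decomposition has width 1, which upper-bounds the treewidth. Any graph with an edge has treewidth ≥ 1, and G has the edge a–h. Hence tw(G) = 1 exactly.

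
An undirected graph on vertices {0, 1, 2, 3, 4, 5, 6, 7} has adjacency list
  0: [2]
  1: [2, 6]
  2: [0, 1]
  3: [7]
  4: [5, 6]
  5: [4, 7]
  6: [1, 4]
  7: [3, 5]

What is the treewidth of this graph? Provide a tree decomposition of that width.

Treewidth 1.
One such decomposition:
Bags: B1 = {3, 7}  B2 = {5, 7}  B3 = {4, 5}  B4 = {4, 6}  B5 = {1, 6}  B6 = {1, 2}  B7 = {0, 2}
Tree: B1–B2, B2–B3, B3–B4, B4–B5, B5–B6, B6–B7

Each bag holds 2 vertices, so the decomposition has width 1, which upper-bounds the treewidth. Any graph with an edge has treewidth ≥ 1, and G has the edge 3–7. Combining the bounds, tw(G) = 1.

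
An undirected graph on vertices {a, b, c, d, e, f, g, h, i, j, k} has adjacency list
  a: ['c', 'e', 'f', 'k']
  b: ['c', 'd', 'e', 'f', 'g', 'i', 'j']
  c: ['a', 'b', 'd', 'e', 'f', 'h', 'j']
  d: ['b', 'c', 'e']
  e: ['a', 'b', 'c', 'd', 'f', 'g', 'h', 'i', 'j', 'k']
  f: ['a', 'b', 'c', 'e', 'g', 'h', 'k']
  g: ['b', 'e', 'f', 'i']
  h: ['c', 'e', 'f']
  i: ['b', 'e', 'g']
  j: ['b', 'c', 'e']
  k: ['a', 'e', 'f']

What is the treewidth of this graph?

3

A width-3 tree decomposition is:
Bags: B1 = {a, c, e, f}  B2 = {b, c, e, f}  B3 = {b, e, f, g}  B4 = {b, c, d, e}  B5 = {b, c, e, j}  B6 = {b, e, g, i}  B7 = {c, e, f, h}  B8 = {a, e, f, k}
Tree: B1–B2, B2–B3, B2–B4, B2–B5, B3–B6, B1–B7, B1–B8
Each bag holds 4 vertices, so the decomposition has width 3, which upper-bounds the treewidth. Conversely, {b, c, d, e} is a clique of size 4, and the vertices of any clique must share a bag in every tree decomposition; so some bag has ≥ 4 vertices and tw(G) ≥ 3. Hence tw(G) = 3 exactly.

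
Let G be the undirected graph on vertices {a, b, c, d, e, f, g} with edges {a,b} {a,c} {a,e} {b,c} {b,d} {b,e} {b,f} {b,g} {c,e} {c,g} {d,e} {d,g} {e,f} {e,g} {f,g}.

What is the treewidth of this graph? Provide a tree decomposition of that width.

Each bag holds 4 vertices, so the decomposition has width 3, which upper-bounds the treewidth. Conversely, {b, d, e, g} is a clique of size 4, and the vertices of any clique must share a bag in every tree decomposition; so some bag has ≥ 4 vertices and tw(G) ≥ 3. Combining the bounds, tw(G) = 3.

Treewidth 3.
One such decomposition:
Bags: B1 = {b, e, f, g}  B2 = {b, c, e, g}  B3 = {b, d, e, g}  B4 = {a, b, c, e}
Tree: B1–B2, B2–B3, B2–B4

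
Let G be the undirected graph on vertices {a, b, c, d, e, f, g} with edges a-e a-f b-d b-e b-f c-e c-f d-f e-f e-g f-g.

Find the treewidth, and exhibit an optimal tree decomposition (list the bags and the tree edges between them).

Every bag has size at most 3, so the width is 3 − 1 = 2 and tw(G) ≤ 2. For the lower bound, the 3 vertices {b, d, f} are pairwise adjacent, and any tree decomposition puts a clique entirely inside one bag — forcing width ≥ 2. The upper and lower bounds meet at 2, so that is the treewidth.

Treewidth 2.
One such decomposition:
Bags: B1 = {a, e, f}  B2 = {e, f, g}  B3 = {b, e, f}  B4 = {b, d, f}  B5 = {c, e, f}
Tree: B1–B2, B1–B3, B3–B4, B2–B5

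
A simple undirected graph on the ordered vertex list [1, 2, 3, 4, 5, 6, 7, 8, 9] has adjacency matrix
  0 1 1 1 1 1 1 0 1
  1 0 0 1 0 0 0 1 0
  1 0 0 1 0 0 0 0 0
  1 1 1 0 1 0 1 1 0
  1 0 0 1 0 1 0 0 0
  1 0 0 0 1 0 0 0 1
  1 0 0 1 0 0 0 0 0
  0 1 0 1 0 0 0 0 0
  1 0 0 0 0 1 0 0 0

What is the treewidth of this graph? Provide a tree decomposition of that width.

Each bag holds 3 vertices, so the decomposition has width 2, which upper-bounds the treewidth. For the lower bound, the 3 vertices {2, 4, 8} are pairwise adjacent, and any tree decomposition puts a clique entirely inside one bag — forcing width ≥ 2. Therefore the treewidth is 2.

Treewidth 2.
Bags: B1 = {1, 5, 6}  B2 = {1, 4, 5}  B3 = {1, 6, 9}  B4 = {1, 2, 4}  B5 = {1, 3, 4}  B6 = {2, 4, 8}  B7 = {1, 4, 7}
Tree: B1–B2, B1–B3, B2–B4, B4–B5, B4–B6, B2–B7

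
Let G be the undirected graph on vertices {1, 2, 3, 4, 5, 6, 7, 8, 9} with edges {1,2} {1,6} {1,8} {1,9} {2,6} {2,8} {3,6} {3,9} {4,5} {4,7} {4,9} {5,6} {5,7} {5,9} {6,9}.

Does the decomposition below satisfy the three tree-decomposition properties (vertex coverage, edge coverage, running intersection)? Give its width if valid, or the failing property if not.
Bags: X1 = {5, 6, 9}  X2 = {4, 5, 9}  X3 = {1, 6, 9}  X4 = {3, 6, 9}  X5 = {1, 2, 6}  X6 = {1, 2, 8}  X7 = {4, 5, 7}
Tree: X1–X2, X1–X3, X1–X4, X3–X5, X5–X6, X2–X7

Yes; width 2.

Checking the three conditions: (i) the bags cover all of {1, 2, 3, 4, 5, 6, 7, 8, 9}; (ii) for each edge, some bag contains both endpoints; (iii) the bags containing any fixed vertex form a subtree. All hold, so the decomposition is valid with width 3 − 1 = 2.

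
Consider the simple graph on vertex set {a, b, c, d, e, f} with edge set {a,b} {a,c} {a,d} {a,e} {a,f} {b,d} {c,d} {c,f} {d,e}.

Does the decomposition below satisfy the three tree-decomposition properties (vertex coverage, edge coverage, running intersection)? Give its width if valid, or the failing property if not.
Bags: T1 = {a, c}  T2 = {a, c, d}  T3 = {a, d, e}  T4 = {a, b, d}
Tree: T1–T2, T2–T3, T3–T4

A tree decomposition must satisfy three properties: every vertex lies in some bag; for every edge, both endpoints lie together in some bag; and for every vertex, the bags containing it form a connected subtree. Here vertex f appears in no bag, so the decomposition is invalid.

No — vertex f appears in no bag.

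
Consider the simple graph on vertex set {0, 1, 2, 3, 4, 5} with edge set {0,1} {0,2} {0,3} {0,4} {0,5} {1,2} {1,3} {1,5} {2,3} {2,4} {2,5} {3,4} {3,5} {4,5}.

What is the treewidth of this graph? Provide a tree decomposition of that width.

Each bag holds 5 vertices, so the decomposition has width 4, which upper-bounds the treewidth. On the other hand G contains the 5-clique {0, 1, 2, 3, 5}. A clique must lie in a single bag of any decomposition, so no decomposition can have width below 4. Hence tw(G) = 4 exactly.

Treewidth 4.
Bags: B1 = {0, 2, 3, 4, 5}  B2 = {0, 1, 2, 3, 5}
Tree: B1–B2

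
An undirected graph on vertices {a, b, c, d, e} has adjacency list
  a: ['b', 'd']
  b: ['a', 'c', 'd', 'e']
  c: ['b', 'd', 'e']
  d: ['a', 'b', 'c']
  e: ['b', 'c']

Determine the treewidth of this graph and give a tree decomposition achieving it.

Each bag holds 3 vertices, so the decomposition has width 2, which upper-bounds the treewidth. Conversely, {b, c, d} is a clique of size 3, and the vertices of any clique must share a bag in every tree decomposition; so some bag has ≥ 3 vertices and tw(G) ≥ 2. Therefore the treewidth is 2.

Treewidth 2.
One optimal decomposition is:
Bags: B1 = {b, c, d}  B2 = {a, b, d}  B3 = {b, c, e}
Tree: B1–B2, B1–B3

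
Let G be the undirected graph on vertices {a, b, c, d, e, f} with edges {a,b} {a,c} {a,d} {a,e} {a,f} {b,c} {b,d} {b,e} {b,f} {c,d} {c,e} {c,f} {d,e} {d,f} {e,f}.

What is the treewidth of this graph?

5

A width-5 tree decomposition is:
Bags: B1 = {a, b, c, d, e, f}
Tree: (single bag)
A single bag containing all 6 vertices is trivially a valid decomposition of width 5. On the other hand G contains the 6-clique {a, b, c, d, e, f}. A clique must lie in a single bag of any decomposition, so no decomposition can have width below 5. Therefore the treewidth is 5.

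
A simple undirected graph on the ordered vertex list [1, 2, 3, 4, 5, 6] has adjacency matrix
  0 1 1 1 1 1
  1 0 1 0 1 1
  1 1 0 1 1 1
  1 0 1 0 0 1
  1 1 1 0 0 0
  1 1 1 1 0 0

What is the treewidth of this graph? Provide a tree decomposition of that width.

Treewidth 3.
One such decomposition:
Bags: B1 = {1, 3, 4, 6}  B2 = {1, 2, 3, 6}  B3 = {1, 2, 3, 5}
Tree: B1–B2, B2–B3

Every bag has size at most 4, so the width is 4 − 1 = 3 and tw(G) ≤ 3. For the lower bound, the 4 vertices {1, 2, 3, 5} are pairwise adjacent, and any tree decomposition puts a clique entirely inside one bag — forcing width ≥ 3. Therefore the treewidth is 3.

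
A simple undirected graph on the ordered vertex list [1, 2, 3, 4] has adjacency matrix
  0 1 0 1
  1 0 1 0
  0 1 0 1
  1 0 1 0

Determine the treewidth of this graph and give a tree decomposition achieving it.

Treewidth 2.
One optimal decomposition is:
Bags: B1 = {1, 3, 4}  B2 = {1, 2, 3}
Tree: B1–B2

Every bag has size at most 3, so the width is 3 − 1 = 2 and tw(G) ≤ 2. Since 1–4–3–2–1 is a cycle in G, G is not acyclic. Forests are exactly the graphs of treewidth ≤ 1, so tw(G) ≥ 2. Hence tw(G) = 2 exactly.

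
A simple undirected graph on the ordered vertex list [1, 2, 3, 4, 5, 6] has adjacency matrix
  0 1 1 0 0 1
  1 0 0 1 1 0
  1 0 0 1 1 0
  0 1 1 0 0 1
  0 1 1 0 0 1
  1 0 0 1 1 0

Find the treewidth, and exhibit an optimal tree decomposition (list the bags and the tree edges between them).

Every bag has size at most 4, so the width is 4 − 1 = 3 and tw(G) ≤ 3. For the lower bound: the 4 vertex sets {1,6}, {3,5}, {4}, {2} are disjoint, each induces a connected subgraph, and every pair is joined by at least one edge of G. Contracting each set to a single vertex therefore yields K_{4} as a minor, and since treewidth is minor-monotone, tw(G) ≥ tw(K_{4}) = 3. Therefore the treewidth is 3.

Treewidth 3.
Bags: B1 = {1, 4, 5, 6}  B2 = {1, 3, 4, 5}  B3 = {1, 2, 4, 5}
Tree: B1–B2, B2–B3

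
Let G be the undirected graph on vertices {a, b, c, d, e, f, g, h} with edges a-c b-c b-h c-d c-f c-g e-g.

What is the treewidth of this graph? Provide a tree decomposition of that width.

Treewidth 1.
One such decomposition:
Bags: B1 = {c, g}  B2 = {b, c}  B3 = {b, h}  B4 = {a, c}  B5 = {c, f}  B6 = {e, g}  B7 = {c, d}
Tree: B1–B2, B2–B3, B2–B4, B2–B5, B1–B6, B2–B7

Every bag has size at most 2, so the width is 2 − 1 = 1 and tw(G) ≤ 1. Any graph with an edge has treewidth ≥ 1, and G has the edge c–g. Hence tw(G) = 1 exactly.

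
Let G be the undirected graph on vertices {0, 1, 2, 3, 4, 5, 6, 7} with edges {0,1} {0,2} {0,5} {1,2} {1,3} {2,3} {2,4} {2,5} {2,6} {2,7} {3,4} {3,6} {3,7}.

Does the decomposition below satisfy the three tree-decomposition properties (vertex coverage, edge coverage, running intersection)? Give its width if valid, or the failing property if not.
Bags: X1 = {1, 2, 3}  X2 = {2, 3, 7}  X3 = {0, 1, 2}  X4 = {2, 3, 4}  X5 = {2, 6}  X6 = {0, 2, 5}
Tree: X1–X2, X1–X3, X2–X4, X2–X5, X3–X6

No — edge (3,6) lies in no bag.

A tree decomposition must satisfy three properties: every vertex lies in some bag; for every edge, both endpoints lie together in some bag; and for every vertex, the bags containing it form a connected subtree. Here edge (3,6) lies in no bag, so the decomposition is invalid.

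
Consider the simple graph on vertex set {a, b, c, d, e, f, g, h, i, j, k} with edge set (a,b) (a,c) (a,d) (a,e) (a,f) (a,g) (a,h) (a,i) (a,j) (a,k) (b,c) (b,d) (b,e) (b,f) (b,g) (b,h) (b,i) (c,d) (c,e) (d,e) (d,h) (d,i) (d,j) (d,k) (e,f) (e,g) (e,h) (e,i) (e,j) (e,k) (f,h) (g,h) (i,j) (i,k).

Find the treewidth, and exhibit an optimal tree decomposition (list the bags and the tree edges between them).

Each bag holds 5 vertices, so the decomposition has width 4, which upper-bounds the treewidth. Conversely, {a, d, e, i, j} is a clique of size 5, and the vertices of any clique must share a bag in every tree decomposition; so some bag has ≥ 5 vertices and tw(G) ≥ 4. The upper and lower bounds meet at 4, so that is the treewidth.

Treewidth 4.
Bags: B1 = {a, b, d, e, h}  B2 = {a, b, c, d, e}  B3 = {a, b, d, e, i}  B4 = {a, d, e, i, j}  B5 = {a, d, e, i, k}  B6 = {a, b, e, g, h}  B7 = {a, b, e, f, h}
Tree: B1–B2, B1–B3, B3–B4, B3–B5, B1–B6, B6–B7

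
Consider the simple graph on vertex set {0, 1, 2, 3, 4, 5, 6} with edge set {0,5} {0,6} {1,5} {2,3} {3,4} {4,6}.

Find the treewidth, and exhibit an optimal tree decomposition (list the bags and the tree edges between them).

Treewidth 1.
One optimal decomposition is:
Bags: B1 = {1, 5}  B2 = {0, 5}  B3 = {0, 6}  B4 = {4, 6}  B5 = {3, 4}  B6 = {2, 3}
Tree: B1–B2, B2–B3, B3–B4, B4–B5, B5–B6

Each bag holds 2 vertices, so the decomposition has width 1, which upper-bounds the treewidth. Any graph with an edge has treewidth ≥ 1, and G has the edge 1–5. Therefore the treewidth is 1.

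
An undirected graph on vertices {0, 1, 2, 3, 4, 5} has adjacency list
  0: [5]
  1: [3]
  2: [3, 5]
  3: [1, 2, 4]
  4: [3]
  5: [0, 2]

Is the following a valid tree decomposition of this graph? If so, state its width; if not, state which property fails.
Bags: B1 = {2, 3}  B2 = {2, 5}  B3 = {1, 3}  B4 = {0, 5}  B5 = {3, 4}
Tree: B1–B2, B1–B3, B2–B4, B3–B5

Every vertex of G appears in some bag (union = {0, 1, 2, 3, 4, 5}); every edge is covered by a bag; and for each vertex v the set of bags containing v is connected in the bag tree. The decomposition is therefore valid. The largest bag has 2 vertices, so the width is 1.

Yes; width 1.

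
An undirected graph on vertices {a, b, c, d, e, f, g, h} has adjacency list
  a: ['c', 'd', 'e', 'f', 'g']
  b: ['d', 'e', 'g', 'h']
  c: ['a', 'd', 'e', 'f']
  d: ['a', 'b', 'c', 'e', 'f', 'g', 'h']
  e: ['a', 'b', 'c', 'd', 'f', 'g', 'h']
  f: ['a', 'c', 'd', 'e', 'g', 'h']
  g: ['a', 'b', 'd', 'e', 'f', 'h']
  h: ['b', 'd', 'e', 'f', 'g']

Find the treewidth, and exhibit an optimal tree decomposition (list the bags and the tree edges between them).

Treewidth 4.
One optimal decomposition is:
Bags: B1 = {a, c, d, e, f}  B2 = {a, d, e, f, g}  B3 = {d, e, f, g, h}  B4 = {b, d, e, g, h}
Tree: B1–B2, B2–B3, B3–B4

Each bag holds 5 vertices, so the decomposition has width 4, which upper-bounds the treewidth. Conversely, {d, e, f, g, h} is a clique of size 5, and the vertices of any clique must share a bag in every tree decomposition; so some bag has ≥ 5 vertices and tw(G) ≥ 4. Hence tw(G) = 4 exactly.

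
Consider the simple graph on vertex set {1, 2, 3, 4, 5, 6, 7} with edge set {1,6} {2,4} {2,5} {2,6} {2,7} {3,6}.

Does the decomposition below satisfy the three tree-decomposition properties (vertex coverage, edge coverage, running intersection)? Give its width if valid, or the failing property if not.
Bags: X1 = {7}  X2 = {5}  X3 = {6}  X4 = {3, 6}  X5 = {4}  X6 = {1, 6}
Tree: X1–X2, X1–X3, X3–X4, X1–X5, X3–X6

No — vertex 2 appears in no bag.

A tree decomposition must satisfy three properties: every vertex lies in some bag; for every edge, both endpoints lie together in some bag; and for every vertex, the bags containing it form a connected subtree. Here vertex 2 appears in no bag, so the decomposition is invalid.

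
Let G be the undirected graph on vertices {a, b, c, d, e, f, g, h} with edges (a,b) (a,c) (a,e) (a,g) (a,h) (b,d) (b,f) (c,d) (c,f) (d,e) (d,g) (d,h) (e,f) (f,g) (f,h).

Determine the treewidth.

A width-3 tree decomposition is:
Bags: B1 = {a, c, d, f}  B2 = {a, d, e, f}  B3 = {a, d, f, h}  B4 = {a, b, d, f}  B5 = {a, d, f, g}
Tree: B1–B2, B2–B3, B3–B4, B4–B5
Each bag holds 4 vertices, so the decomposition has width 3, which upper-bounds the treewidth. For the lower bound: the 4 vertex sets {a,c}, {d,e}, {f}, {h} are disjoint, each induces a connected subgraph, and every pair is joined by at least one edge of G. Contracting each set to a single vertex therefore yields K_{4} as a minor, and since treewidth is minor-monotone, tw(G) ≥ tw(K_{4}) = 3. The upper and lower bounds meet at 3, so that is the treewidth.

3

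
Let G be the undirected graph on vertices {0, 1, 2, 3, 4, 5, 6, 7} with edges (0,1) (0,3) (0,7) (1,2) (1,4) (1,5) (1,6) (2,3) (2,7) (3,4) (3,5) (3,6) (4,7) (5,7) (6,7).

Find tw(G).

A width-3 tree decomposition is:
Bags: B1 = {1, 3, 5, 7}  B2 = {0, 1, 3, 7}  B3 = {1, 3, 4, 7}  B4 = {1, 3, 6, 7}  B5 = {1, 2, 3, 7}
Tree: B1–B2, B2–B3, B3–B4, B4–B5
The largest bag has 4 vertices, giving width 3; this decomposition certifies tw(G) ≤ 3. For the lower bound: the 4 vertex sets {1,5}, {0,3}, {7}, {4} are disjoint, each induces a connected subgraph, and every pair is joined by at least one edge of G. Contracting each set to a single vertex therefore yields K_{4} as a minor, and since treewidth is minor-monotone, tw(G) ≥ tw(K_{4}) = 3. Combining the bounds, tw(G) = 3.

3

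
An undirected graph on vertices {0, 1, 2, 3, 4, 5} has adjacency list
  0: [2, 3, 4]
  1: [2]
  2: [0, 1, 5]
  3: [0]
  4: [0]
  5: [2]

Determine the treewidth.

A width-1 tree decomposition is:
Bags: B1 = {0, 2}  B2 = {2, 5}  B3 = {0, 3}  B4 = {0, 4}  B5 = {1, 2}
Tree: B1–B2, B1–B3, B3–B4, B2–B5
Each bag holds 2 vertices, so the decomposition has width 1, which upper-bounds the treewidth. G has an edge, so its treewidth is at least 1. The upper and lower bounds meet at 1, so that is the treewidth.

1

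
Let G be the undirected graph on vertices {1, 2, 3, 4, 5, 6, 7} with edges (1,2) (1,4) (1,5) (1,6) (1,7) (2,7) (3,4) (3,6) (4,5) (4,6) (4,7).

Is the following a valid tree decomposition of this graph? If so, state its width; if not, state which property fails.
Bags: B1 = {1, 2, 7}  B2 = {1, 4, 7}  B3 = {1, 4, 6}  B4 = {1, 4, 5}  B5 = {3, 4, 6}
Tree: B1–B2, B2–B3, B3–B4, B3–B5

Yes; width 2.

Vertex coverage: the bags together contain {1, 2, 3, 4, 5, 6, 7}, the full vertex set. Edge coverage: each edge of G has both endpoints in at least one bag. Running intersection: for every vertex, the bags containing it form a connected subtree. All three properties hold, so this is a valid tree decomposition of width max|bag| − 1 = 2, and hence tw(G) ≤ 2.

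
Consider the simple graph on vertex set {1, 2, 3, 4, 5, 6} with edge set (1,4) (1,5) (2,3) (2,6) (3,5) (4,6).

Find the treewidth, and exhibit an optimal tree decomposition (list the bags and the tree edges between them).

Each bag holds 3 vertices, so the decomposition has width 2, which upper-bounds the treewidth. For the lower bound, G contains the cycle 5–1–4–6–2–3–5, so G is not a forest; only forests have treewidth ≤ 1, hence tw(G) ≥ 2. Therefore the treewidth is 2.

Treewidth 2.
Bags: B1 = {1, 4, 5}  B2 = {4, 5, 6}  B3 = {2, 5, 6}  B4 = {2, 3, 5}
Tree: B1–B2, B2–B3, B3–B4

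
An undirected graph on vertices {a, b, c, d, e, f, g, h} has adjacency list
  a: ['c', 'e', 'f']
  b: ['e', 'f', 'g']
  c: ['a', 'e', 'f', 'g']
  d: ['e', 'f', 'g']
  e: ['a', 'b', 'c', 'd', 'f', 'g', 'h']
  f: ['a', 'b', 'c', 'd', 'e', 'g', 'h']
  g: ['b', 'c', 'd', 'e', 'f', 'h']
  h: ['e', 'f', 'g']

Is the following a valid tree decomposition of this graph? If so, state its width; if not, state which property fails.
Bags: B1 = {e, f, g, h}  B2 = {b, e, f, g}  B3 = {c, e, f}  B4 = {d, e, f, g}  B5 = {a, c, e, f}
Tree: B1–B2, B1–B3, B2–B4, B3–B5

No — edge (g,c) lies in no bag.

A tree decomposition must satisfy three properties: every vertex lies in some bag; for every edge, both endpoints lie together in some bag; and for every vertex, the bags containing it form a connected subtree. Here edge (g,c) lies in no bag, so the decomposition is invalid.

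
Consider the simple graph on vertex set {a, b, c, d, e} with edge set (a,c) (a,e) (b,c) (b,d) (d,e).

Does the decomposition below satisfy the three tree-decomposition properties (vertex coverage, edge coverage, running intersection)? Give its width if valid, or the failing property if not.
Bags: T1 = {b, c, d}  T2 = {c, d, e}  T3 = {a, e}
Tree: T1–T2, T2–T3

No — edge (c,a) lies in no bag.

A tree decomposition must satisfy three properties: every vertex lies in some bag; for every edge, both endpoints lie together in some bag; and for every vertex, the bags containing it form a connected subtree. Here edge (c,a) lies in no bag, so the decomposition is invalid.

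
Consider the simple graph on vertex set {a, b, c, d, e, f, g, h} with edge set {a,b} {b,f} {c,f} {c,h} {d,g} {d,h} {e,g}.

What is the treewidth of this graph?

A width-1 tree decomposition is:
Bags: B1 = {c, h}  B2 = {c, f}  B3 = {d, h}  B4 = {b, f}  B5 = {d, g}  B6 = {e, g}  B7 = {a, b}
Tree: B1–B2, B1–B3, B2–B4, B3–B5, B5–B6, B4–B7
The largest bag has 2 vertices, giving width 1; this decomposition certifies tw(G) ≤ 1. Any graph with an edge has treewidth ≥ 1, and G has the edge h–c. Hence tw(G) = 1 exactly.

1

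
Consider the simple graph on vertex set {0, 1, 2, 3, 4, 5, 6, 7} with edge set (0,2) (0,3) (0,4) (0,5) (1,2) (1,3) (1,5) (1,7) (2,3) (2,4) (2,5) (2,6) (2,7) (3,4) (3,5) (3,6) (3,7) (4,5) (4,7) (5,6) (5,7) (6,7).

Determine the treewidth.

A width-4 tree decomposition is:
Bags: B1 = {2, 3, 4, 5, 7}  B2 = {2, 3, 5, 6, 7}  B3 = {1, 2, 3, 5, 7}  B4 = {0, 2, 3, 4, 5}
Tree: B1–B2, B1–B3, B1–B4
The largest bag has 5 vertices, giving width 4; this decomposition certifies tw(G) ≤ 4. Conversely, {0, 2, 3, 4, 5} is a clique of size 5, and the vertices of any clique must share a bag in every tree decomposition; so some bag has ≥ 5 vertices and tw(G) ≥ 4. Hence tw(G) = 4 exactly.

4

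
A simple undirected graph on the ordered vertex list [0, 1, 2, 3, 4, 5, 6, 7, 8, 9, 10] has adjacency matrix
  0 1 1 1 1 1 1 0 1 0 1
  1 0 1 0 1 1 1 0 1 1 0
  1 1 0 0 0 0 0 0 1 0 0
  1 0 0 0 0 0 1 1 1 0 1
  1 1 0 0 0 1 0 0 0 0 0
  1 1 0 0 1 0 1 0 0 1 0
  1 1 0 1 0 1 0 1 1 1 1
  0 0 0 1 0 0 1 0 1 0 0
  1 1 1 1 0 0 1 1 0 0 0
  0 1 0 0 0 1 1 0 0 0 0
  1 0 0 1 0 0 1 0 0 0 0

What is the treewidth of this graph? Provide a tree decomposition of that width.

The largest bag has 4 vertices, giving width 3; this decomposition certifies tw(G) ≤ 3. Conversely, {0, 1, 2, 8} is a clique of size 4, and the vertices of any clique must share a bag in every tree decomposition; so some bag has ≥ 4 vertices and tw(G) ≥ 3. Hence tw(G) = 3 exactly.

Treewidth 3.
One such decomposition:
Bags: B1 = {0, 1, 5, 6}  B2 = {1, 5, 6, 9}  B3 = {0, 1, 6, 8}  B4 = {0, 3, 6, 8}  B5 = {0, 1, 4, 5}  B6 = {3, 6, 7, 8}  B7 = {0, 3, 6, 10}  B8 = {0, 1, 2, 8}
Tree: B1–B2, B1–B3, B3–B4, B1–B5, B4–B6, B4–B7, B3–B8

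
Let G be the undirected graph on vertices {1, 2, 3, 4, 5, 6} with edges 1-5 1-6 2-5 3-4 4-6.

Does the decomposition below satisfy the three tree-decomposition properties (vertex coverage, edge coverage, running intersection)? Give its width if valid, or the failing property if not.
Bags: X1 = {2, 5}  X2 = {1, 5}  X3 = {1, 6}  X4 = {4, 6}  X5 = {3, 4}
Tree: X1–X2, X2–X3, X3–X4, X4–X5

Yes; width 1.

Every vertex of G appears in some bag (union = {1, 2, 3, 4, 5, 6}); every edge is covered by a bag; and for each vertex v the set of bags containing v is connected in the bag tree. The decomposition is therefore valid. The largest bag has 2 vertices, so the width is 1.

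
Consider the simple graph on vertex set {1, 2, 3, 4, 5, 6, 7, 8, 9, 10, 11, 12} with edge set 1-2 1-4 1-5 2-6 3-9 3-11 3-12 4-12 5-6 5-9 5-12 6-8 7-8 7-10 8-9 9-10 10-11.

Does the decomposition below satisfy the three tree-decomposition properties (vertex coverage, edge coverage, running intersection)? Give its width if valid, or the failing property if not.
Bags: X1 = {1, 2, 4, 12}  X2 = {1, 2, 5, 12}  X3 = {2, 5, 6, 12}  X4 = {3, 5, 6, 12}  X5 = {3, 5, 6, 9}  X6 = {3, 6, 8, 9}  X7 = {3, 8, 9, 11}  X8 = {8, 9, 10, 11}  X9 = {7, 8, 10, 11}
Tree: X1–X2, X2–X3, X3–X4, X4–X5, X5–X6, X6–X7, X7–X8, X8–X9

Every vertex of G appears in some bag (union = {1, 2, 3, 4, 5, 6, 7, 8, 9, 10, 11, 12}); every edge is covered by a bag; and for each vertex v the set of bags containing v is connected in the bag tree. The decomposition is therefore valid. The largest bag has 4 vertices, so the width is 3.

Yes; width 3.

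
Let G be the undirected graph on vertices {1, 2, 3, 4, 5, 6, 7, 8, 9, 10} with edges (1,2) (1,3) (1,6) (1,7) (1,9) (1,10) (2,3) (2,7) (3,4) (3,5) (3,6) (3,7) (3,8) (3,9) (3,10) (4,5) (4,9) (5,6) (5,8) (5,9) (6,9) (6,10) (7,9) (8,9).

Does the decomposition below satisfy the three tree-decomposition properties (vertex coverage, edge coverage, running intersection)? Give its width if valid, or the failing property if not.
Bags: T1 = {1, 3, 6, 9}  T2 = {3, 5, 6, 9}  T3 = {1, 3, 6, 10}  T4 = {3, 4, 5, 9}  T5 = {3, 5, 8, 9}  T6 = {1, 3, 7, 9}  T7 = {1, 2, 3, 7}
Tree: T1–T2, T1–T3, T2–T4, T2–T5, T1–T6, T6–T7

Checking the three conditions: (i) the bags cover all of {1, 2, 3, 4, 5, 6, 7, 8, 9, 10}; (ii) for each edge, some bag contains both endpoints; (iii) the bags containing any fixed vertex form a subtree. All hold, so the decomposition is valid with width 4 − 1 = 3.

Yes; width 3.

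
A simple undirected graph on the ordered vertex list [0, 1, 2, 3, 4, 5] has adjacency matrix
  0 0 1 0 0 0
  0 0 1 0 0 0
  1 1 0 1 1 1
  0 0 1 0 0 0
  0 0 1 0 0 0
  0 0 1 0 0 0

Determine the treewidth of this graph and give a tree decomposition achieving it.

Each bag holds 2 vertices, so the decomposition has width 1, which upper-bounds the treewidth. Any graph with an edge has treewidth ≥ 1, and G has the edge 2–0. Therefore the treewidth is 1.

Treewidth 1.
One such decomposition:
Bags: B1 = {0, 2}  B2 = {2, 5}  B3 = {2, 4}  B4 = {1, 2}  B5 = {2, 3}
Tree: B1–B2, B2–B3, B1–B4, B4–B5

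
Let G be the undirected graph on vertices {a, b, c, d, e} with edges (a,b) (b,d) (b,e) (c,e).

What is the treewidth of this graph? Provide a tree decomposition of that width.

Treewidth 1.
One optimal decomposition is:
Bags: B1 = {b, d}  B2 = {b, e}  B3 = {c, e}  B4 = {a, b}
Tree: B1–B2, B2–B3, B2–B4

Every bag has size at most 2, so the width is 2 − 1 = 1 and tw(G) ≤ 1. Any graph with an edge has treewidth ≥ 1, and G has the edge b–d. Combining the bounds, tw(G) = 1.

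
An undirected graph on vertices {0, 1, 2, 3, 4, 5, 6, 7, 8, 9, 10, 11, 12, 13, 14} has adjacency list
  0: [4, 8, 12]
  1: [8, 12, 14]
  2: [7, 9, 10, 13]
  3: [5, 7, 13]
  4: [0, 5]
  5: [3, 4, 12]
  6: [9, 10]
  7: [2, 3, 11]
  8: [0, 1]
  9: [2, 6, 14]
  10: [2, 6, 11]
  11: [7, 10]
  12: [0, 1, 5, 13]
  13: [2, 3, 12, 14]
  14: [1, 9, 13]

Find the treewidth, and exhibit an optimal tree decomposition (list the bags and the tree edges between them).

The largest bag has 4 vertices, giving width 3; this decomposition certifies tw(G) ≤ 3. For the lower bound: the 4 vertex sets {0,4,8}, {1}, {12}, {3,5,13,14} are disjoint, each induces a connected subgraph, and every pair is joined by at least one edge of G. Contracting each set to a single vertex therefore yields K_{4} as a minor, and since treewidth is minor-monotone, tw(G) ≥ tw(K_{4}) = 3. The upper and lower bounds meet at 3, so that is the treewidth.

Treewidth 3.
One optimal decomposition is:
Bags: B1 = {0, 1, 4, 8}  B2 = {0, 1, 4, 12}  B3 = {1, 4, 5, 12}  B4 = {1, 5, 12, 14}  B5 = {5, 12, 13, 14}  B6 = {3, 5, 13, 14}  B7 = {3, 9, 13, 14}  B8 = {2, 3, 9, 13}  B9 = {2, 3, 7, 9}  B10 = {2, 6, 7, 9}  B11 = {2, 6, 7, 10}  B12 = {6, 7, 10, 11}
Tree: B1–B2, B2–B3, B3–B4, B4–B5, B5–B6, B6–B7, B7–B8, B8–B9, B9–B10, B10–B11, B11–B12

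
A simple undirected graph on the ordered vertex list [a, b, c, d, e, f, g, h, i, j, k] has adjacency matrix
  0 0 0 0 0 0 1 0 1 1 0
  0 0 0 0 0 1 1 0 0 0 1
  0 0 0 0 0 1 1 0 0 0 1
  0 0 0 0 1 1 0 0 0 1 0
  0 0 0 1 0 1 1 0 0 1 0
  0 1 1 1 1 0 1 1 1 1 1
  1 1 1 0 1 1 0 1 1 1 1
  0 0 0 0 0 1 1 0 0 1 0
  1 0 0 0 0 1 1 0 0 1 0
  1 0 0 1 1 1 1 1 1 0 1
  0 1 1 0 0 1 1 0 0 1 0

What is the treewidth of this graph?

3

A width-3 tree decomposition is:
Bags: B1 = {f, g, i, j}  B2 = {f, g, j, k}  B3 = {c, f, g, k}  B4 = {b, f, g, k}  B5 = {f, g, h, j}  B6 = {e, f, g, j}  B7 = {a, g, i, j}  B8 = {d, e, f, j}
Tree: B1–B2, B2–B3, B3–B4, B1–B5, B1–B6, B1–B7, B6–B8
Every bag has size at most 4, so the width is 4 − 1 = 3 and tw(G) ≤ 3. For the lower bound, the 4 vertices {a, g, i, j} are pairwise adjacent, and any tree decomposition puts a clique entirely inside one bag — forcing width ≥ 3. Therefore the treewidth is 3.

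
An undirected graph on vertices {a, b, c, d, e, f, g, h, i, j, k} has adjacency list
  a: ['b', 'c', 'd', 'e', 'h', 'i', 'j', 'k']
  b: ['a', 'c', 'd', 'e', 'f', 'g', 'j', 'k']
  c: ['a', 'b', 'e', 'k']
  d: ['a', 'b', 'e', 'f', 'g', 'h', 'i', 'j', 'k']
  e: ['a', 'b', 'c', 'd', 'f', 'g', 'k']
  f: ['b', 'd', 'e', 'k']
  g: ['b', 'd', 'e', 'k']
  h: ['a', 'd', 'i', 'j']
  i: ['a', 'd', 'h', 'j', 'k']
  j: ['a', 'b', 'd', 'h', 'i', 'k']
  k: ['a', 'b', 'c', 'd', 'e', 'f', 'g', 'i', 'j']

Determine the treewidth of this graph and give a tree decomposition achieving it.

The largest bag has 5 vertices, giving width 4; this decomposition certifies tw(G) ≤ 4. For the lower bound, the 5 vertices {a, d, h, i, j} are pairwise adjacent, and any tree decomposition puts a clique entirely inside one bag — forcing width ≥ 4. Therefore the treewidth is 4.

Treewidth 4.
One optimal decomposition is:
Bags: B1 = {a, b, d, j, k}  B2 = {a, d, i, j, k}  B3 = {a, b, d, e, k}  B4 = {b, d, e, f, k}  B5 = {a, b, c, e, k}  B6 = {b, d, e, g, k}  B7 = {a, d, h, i, j}
Tree: B1–B2, B1–B3, B3–B4, B3–B5, B4–B6, B2–B7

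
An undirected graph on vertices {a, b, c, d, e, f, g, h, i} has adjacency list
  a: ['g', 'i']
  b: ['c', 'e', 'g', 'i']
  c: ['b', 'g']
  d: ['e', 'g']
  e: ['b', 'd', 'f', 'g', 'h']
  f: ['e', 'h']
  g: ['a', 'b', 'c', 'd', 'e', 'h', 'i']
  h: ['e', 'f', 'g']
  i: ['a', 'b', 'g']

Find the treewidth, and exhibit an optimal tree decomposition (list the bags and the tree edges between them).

Treewidth 2.
One optimal decomposition is:
Bags: B1 = {b, e, g}  B2 = {b, g, i}  B3 = {e, g, h}  B4 = {e, f, h}  B5 = {d, e, g}  B6 = {a, g, i}  B7 = {b, c, g}
Tree: B1–B2, B1–B3, B3–B4, B3–B5, B2–B6, B1–B7

The largest bag has 3 vertices, giving width 2; this decomposition certifies tw(G) ≤ 2. Conversely, {d, e, g} is a clique of size 3, and the vertices of any clique must share a bag in every tree decomposition; so some bag has ≥ 3 vertices and tw(G) ≥ 2. Hence tw(G) = 2 exactly.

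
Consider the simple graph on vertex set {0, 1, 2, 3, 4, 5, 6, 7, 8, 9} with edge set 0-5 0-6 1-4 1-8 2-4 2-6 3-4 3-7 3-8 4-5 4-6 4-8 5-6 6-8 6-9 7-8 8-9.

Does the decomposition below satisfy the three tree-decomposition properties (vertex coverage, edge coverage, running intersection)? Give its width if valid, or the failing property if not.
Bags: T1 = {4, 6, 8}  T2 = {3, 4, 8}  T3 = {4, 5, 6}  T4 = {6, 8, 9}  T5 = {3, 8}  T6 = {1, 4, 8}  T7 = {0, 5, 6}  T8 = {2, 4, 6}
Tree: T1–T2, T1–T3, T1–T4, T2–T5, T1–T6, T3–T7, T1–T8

No — vertex 7 appears in no bag.

A tree decomposition must satisfy three properties: every vertex lies in some bag; for every edge, both endpoints lie together in some bag; and for every vertex, the bags containing it form a connected subtree. Here vertex 7 appears in no bag, so the decomposition is invalid.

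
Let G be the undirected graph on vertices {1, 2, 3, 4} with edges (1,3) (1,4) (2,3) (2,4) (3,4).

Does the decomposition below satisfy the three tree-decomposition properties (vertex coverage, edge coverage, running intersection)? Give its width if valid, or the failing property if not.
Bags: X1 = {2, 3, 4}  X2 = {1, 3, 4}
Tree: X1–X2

Every vertex of G appears in some bag (union = {1, 2, 3, 4}); every edge is covered by a bag; and for each vertex v the set of bags containing v is connected in the bag tree. The decomposition is therefore valid. The largest bag has 3 vertices, so the width is 2.

Yes; width 2.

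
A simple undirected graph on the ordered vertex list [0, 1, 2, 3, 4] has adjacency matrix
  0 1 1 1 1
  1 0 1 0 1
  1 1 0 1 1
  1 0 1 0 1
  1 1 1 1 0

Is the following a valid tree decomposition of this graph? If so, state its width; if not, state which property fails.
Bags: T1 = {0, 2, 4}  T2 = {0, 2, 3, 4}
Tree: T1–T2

No — vertex 1 appears in no bag.

A tree decomposition must satisfy three properties: every vertex lies in some bag; for every edge, both endpoints lie together in some bag; and for every vertex, the bags containing it form a connected subtree. Here vertex 1 appears in no bag, so the decomposition is invalid.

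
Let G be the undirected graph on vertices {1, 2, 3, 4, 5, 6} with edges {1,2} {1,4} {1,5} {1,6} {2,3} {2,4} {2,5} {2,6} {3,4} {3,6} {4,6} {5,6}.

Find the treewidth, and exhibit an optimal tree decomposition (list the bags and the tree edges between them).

Each bag holds 4 vertices, so the decomposition has width 3, which upper-bounds the treewidth. For the lower bound, the 4 vertices {1, 2, 4, 6} are pairwise adjacent, and any tree decomposition puts a clique entirely inside one bag — forcing width ≥ 3. Hence tw(G) = 3 exactly.

Treewidth 3.
One optimal decomposition is:
Bags: B1 = {1, 2, 4, 6}  B2 = {2, 3, 4, 6}  B3 = {1, 2, 5, 6}
Tree: B1–B2, B1–B3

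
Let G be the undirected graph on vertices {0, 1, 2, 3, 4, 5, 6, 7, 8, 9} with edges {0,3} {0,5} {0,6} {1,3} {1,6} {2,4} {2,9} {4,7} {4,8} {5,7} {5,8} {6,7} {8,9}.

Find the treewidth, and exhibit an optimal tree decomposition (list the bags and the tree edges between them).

Treewidth 2.
One such decomposition:
Bags: B1 = {1, 3, 6}  B2 = {0, 3, 6}  B3 = {0, 6, 7}  B4 = {0, 5, 7}  B5 = {4, 5, 7}  B6 = {4, 5, 8}  B7 = {2, 4, 8}  B8 = {2, 8, 9}
Tree: B1–B2, B2–B3, B3–B4, B4–B5, B5–B6, B6–B7, B7–B8

Each bag holds 3 vertices, so the decomposition has width 2, which upper-bounds the treewidth. Since 1–3–0–6–1 is a cycle in G, G is not acyclic. Forests are exactly the graphs of treewidth ≤ 1, so tw(G) ≥ 2. Therefore the treewidth is 2.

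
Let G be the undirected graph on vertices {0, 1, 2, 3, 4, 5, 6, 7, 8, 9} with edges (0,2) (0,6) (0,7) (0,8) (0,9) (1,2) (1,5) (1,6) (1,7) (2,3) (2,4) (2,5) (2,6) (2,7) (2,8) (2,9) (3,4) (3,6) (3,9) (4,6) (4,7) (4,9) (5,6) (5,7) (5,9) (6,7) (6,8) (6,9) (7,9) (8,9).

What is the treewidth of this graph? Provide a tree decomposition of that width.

Each bag holds 5 vertices, so the decomposition has width 4, which upper-bounds the treewidth. Conversely, {1, 2, 5, 6, 7} is a clique of size 5, and the vertices of any clique must share a bag in every tree decomposition; so some bag has ≥ 5 vertices and tw(G) ≥ 4. Hence tw(G) = 4 exactly.

Treewidth 4.
Bags: B1 = {2, 4, 6, 7, 9}  B2 = {0, 2, 6, 7, 9}  B3 = {0, 2, 6, 8, 9}  B4 = {2, 3, 4, 6, 9}  B5 = {2, 5, 6, 7, 9}  B6 = {1, 2, 5, 6, 7}
Tree: B1–B2, B2–B3, B1–B4, B2–B5, B5–B6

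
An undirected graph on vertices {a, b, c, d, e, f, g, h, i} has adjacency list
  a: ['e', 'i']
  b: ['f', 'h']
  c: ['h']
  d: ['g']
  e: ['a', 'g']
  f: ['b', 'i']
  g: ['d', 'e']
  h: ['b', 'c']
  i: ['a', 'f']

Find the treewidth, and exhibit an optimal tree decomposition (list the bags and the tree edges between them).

Treewidth 1.
Bags: B1 = {c, h}  B2 = {b, h}  B3 = {b, f}  B4 = {f, i}  B5 = {a, i}  B6 = {a, e}  B7 = {e, g}  B8 = {d, g}
Tree: B1–B2, B2–B3, B3–B4, B4–B5, B5–B6, B6–B7, B7–B8

The largest bag has 2 vertices, giving width 1; this decomposition certifies tw(G) ≤ 1. Since G has at least one edge (e.g. c–h), it is not an edgeless graph, so tw(G) ≥ 1. Combining the bounds, tw(G) = 1.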